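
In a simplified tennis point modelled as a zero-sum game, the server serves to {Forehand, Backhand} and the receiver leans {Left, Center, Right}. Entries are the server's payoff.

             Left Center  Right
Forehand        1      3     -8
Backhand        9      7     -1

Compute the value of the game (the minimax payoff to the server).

Row minima: Forehand → -8, Backhand → -1; maximin = -1.
Column maxima: Left → 9, Center → 7, Right → -1; minimax = -1.
Since maximin = minimax = -1, there is a saddle point and the value is -1.

-1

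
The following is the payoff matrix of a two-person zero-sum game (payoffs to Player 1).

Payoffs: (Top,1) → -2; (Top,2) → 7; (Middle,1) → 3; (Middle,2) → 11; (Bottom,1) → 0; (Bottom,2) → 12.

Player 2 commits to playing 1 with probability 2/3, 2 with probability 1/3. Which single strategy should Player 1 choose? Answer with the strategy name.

Middle

Expected payoff of Top: (2/3)·(-2) + (1/3)·7 = 1.
Expected payoff of Middle: (2/3)·3 + (1/3)·11 = 17/3.
Expected payoff of Bottom: (2/3)·0 + (1/3)·12 = 4.
The largest is 17/3, so Player 1's best response is Middle.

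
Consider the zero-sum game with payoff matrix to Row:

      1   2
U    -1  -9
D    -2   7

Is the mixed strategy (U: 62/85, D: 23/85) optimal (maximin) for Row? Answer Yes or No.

Against 1 this mix gives (62/85)·(-1) + (23/85)·(-2) = -108/85.
Against 2 this mix gives (62/85)·(-9) + (23/85)·7 = -397/85.
Column will play 2, holding Row to -397/85. Shifting weight toward the row that does better against 2 would raise this floor (the equalizing mix achieves -25/17 against both 2 and 1), so the proposed strategy is not optimal.

No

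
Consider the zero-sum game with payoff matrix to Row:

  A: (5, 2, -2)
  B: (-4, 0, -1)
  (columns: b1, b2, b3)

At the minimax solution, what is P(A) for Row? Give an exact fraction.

Row minima: A → -2, B → -4; maximin = -2.
Column maxima: b1 → 5, b2 → 2, b3 → -1; minimax = -1.
-2 ≠ -1, so there is no saddle point; optimal play is mixed.
b2 is strictly dominated by b3 (it gives Row strictly more in every row), so Column never plays it.
On the remaining 2×2 (A, B vs b1, b3):
Let Row play A with probability p. Expected payoff against b1: 5p + (-4)(1−p) = 9p − 4; against b3: (-2)p + (-1)(1−p) = −p − 1.
Setting these equal: 9p − 4 = −p − 1 ⇒ 10p = 3 ⇒ p = 3/10, and the value is (9)·(3/10) − 4 = -13/10.
For Column: with q = P(b1), equating A's and B's payoffs gives 7q − 2 = −3q − 1 ⇒ q = 1/10.

3/10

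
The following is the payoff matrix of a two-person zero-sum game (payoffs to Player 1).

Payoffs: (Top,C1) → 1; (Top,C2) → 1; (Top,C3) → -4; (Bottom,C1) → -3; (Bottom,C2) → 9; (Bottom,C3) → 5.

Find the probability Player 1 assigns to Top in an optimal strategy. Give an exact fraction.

8/13

Row minima: Top → -4, Bottom → -3; maximin = -3.
Column maxima: C1 → 1, C2 → 9, C3 → 5; minimax = 1.
-3 ≠ 1, so there is no saddle point; optimal play is mixed.
C2 is strictly dominated by C3 (it gives Player 1 strictly more in every row), so Player 2 never plays it.
On the remaining 2×2 (Top, Bottom vs C1, C3):
Let Player 1 play Top with probability p. Expected payoff against C1: 1p + (-3)(1−p) = 4p − 3; against C3: (-4)p + 5(1−p) = −9p + 5.
Setting these equal: 4p − 3 = −9p + 5 ⇒ 13p = 8 ⇒ p = 8/13, and the value is (4)·(8/13) − 3 = -7/13.
For Player 2: with q = P(C1), equating Top's and Bottom's payoffs gives 5q − 4 = −8q + 5 ⇒ q = 9/13.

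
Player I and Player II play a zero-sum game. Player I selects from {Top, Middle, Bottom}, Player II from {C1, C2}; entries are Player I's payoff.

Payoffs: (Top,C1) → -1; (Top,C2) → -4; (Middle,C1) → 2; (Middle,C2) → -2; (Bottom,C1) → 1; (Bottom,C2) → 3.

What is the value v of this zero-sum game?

4/3

Row minima: Top → -4, Middle → -2, Bottom → 1; maximin = 1.
Column maxima: C1 → 2, C2 → 3; minimax = 2.
1 ≠ 2, so there is no saddle point; optimal play is mixed.
Top is strictly dominated by Middle, so Player I never plays it.
On the remaining 2×2 (Middle, Bottom vs C1, C2):
Let Player I play Middle with probability p. Expected payoff against C1: 2p + 1(1−p) = p + 1; against C2: (-2)p + 3(1−p) = −5p + 3.
Setting these equal: p + 1 = −5p + 3 ⇒ 6p = 2 ⇒ p = 1/3, and the value is (1)·(1/3) + 1 = 4/3.
For Player II: with q = P(C1), equating Middle's and Bottom's payoffs gives 4q − 2 = −2q + 3 ⇒ q = 5/6.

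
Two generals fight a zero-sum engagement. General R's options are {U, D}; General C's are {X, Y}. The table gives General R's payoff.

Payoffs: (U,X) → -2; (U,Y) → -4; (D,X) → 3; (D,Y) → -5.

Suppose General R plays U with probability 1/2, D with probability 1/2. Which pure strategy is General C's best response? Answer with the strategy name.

If General C plays X, General R's expected payoff is (1/2)·(-2) + (1/2)·3 = 1/2.
If General C plays Y, General R's expected payoff is (1/2)·(-4) + (1/2)·(-5) = -9/2.
General C minimizes General R's payoff; the smallest is -9/2, so the best response is Y.

Y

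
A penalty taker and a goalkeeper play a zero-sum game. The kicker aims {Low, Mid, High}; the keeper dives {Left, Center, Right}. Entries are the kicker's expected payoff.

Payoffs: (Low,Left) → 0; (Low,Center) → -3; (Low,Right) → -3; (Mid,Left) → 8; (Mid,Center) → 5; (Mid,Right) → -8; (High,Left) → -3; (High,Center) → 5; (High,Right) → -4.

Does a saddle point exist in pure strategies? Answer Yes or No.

Yes

Row minima: Low → -3, Mid → -8, High → -4; maximin = -3.
Column maxima: Left → 8, Center → 5, Right → -3; minimax = -3.
maximin = minimax = -3, so a saddle point exists.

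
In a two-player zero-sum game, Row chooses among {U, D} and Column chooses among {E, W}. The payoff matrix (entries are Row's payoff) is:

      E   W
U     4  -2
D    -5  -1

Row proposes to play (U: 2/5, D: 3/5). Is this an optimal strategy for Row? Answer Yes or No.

Against E this mix gives (2/5)·4 + (3/5)·(-5) = -7/5.
Against W this mix gives (2/5)·(-2) + (3/5)·(-1) = -7/5.
All of Column's active replies (E, W) yield -7/5, and no column does worse for Row. The mix makes Column indifferent and guarantees -7/5, so it is optimal.

Yes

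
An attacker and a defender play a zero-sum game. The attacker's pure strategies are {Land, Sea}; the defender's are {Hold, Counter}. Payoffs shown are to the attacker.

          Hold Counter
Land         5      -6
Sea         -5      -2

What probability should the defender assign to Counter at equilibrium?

5/7

Row minima: Land → -6, Sea → -5; maximin = -5.
Column maxima: Hold → 5, Counter → -2; minimax = -2.
-5 ≠ -2, so there is no saddle point; optimal play is mixed.
Let the attacker play Land with probability p. Expected payoff against Hold: 5p + (-5)(1−p) = 10p − 5; against Counter: (-6)p + (-2)(1−p) = −4p − 2.
Setting these equal: 10p − 5 = −4p − 2 ⇒ 14p = 3 ⇒ p = 3/14, and the value is (10)·(3/14) − 5 = -20/7.
For the defender: with q = P(Hold), equating Land's and Sea's payoffs gives 11q − 6 = −3q − 2 ⇒ q = 2/7.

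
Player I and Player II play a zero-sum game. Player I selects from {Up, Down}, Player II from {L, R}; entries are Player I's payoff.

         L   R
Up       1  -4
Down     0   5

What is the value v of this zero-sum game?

Row minima: Up → -4, Down → 0; maximin = 0.
Column maxima: L → 1, R → 5; minimax = 1.
0 ≠ 1, so there is no saddle point; optimal play is mixed.
Let Player I play Up with probability p. Expected payoff against L: 1p + 0(1−p) = p; against R: (-4)p + 5(1−p) = −9p + 5.
Setting these equal: p = −9p + 5 ⇒ 10p = 5 ⇒ p = 1/2, and the value is (1)·(1/2) = 1/2.
For Player II: with q = P(L), equating Up's and Down's payoffs gives 5q − 4 = −5q + 5 ⇒ q = 9/10.

1/2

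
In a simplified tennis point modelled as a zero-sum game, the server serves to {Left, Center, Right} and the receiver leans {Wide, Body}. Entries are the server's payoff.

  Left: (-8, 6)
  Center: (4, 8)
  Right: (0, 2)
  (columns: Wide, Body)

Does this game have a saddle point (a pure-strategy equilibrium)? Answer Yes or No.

Yes

Row minima: Left → -8, Center → 4, Right → 0; maximin = 4.
Column maxima: Wide → 4, Body → 8; minimax = 4.
maximin = minimax = 4, so a saddle point exists.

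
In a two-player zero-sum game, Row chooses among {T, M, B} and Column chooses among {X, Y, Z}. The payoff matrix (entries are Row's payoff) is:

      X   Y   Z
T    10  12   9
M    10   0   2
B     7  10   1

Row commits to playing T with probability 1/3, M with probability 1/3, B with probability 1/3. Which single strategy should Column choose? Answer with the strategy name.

If Column plays X, Row's expected payoff is (1/3)·10 + (1/3)·10 + (1/3)·7 = 9.
If Column plays Y, Row's expected payoff is (1/3)·12 + (1/3)·0 + (1/3)·10 = 22/3.
If Column plays Z, Row's expected payoff is (1/3)·9 + (1/3)·2 + (1/3)·1 = 4.
Column minimizes Row's payoff; the smallest is 4, so the best response is Z.

Z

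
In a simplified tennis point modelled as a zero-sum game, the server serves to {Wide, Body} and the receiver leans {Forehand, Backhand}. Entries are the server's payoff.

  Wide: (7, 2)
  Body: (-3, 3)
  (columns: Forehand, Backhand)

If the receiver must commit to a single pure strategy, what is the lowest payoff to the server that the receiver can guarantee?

3

Column maxima: Forehand → 7, Backhand → 3.
The smallest of these is 3.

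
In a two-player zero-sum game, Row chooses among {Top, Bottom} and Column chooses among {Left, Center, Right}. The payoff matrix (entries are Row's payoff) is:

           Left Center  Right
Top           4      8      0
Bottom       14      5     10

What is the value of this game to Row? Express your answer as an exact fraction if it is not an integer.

80/13

Row minima: Top → 0, Bottom → 5; maximin = 5.
Column maxima: Left → 14, Center → 8, Right → 10; minimax = 8.
5 ≠ 8, so there is no saddle point; optimal play is mixed.
Left is strictly dominated by Right (it gives Row strictly more in every row), so Column never plays it.
On the remaining 2×2 (Top, Bottom vs Center, Right):
Let Row play Top with probability p. Expected payoff against Center: 8p + 5(1−p) = 3p + 5; against Right: 0p + 10(1−p) = −10p + 10.
Setting these equal: 3p + 5 = −10p + 10 ⇒ 13p = 5 ⇒ p = 5/13, and the value is (3)·(5/13) + 5 = 80/13.
For Column: with q = P(Center), equating Top's and Bottom's payoffs gives 8q = −5q + 10 ⇒ q = 10/13.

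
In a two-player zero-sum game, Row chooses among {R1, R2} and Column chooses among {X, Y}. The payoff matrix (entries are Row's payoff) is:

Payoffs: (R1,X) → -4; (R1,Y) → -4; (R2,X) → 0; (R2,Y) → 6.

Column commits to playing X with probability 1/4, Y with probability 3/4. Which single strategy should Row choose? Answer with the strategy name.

Expected payoff of R1: (1/4)·(-4) + (3/4)·(-4) = -4.
Expected payoff of R2: (1/4)·0 + (3/4)·6 = 9/2.
The largest is 9/2, so Row's best response is R2.

R2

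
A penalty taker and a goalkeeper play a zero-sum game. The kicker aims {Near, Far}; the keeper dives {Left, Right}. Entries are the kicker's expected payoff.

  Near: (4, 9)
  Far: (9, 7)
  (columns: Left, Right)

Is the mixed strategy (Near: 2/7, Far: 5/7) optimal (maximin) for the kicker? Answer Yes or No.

Against Left this mix gives (2/7)·4 + (5/7)·9 = 53/7.
Against Right this mix gives (2/7)·9 + (5/7)·7 = 53/7.
All of the keeper's active replies (Left, Right) yield 53/7, and no column does worse for the kicker. The mix makes the keeper indifferent and guarantees 53/7, so it is optimal.

Yes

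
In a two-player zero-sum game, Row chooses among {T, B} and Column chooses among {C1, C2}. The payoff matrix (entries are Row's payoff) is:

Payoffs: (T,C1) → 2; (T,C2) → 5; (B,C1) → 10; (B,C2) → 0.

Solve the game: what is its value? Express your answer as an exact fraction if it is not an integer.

Row minima: T → 2, B → 0; maximin = 2.
Column maxima: C1 → 10, C2 → 5; minimax = 5.
2 ≠ 5, so there is no saddle point; optimal play is mixed.
Let Row play T with probability p. Expected payoff against C1: 2p + 10(1−p) = −8p + 10; against C2: 5p + 0(1−p) = 5p.
Setting these equal: −8p + 10 = 5p ⇒ −13p = -10 ⇒ p = 10/13, and the value is (-8)·(10/13) + 10 = 50/13.
For Column: with q = P(C1), equating T's and B's payoffs gives −3q + 5 = 10q ⇒ q = 5/13.

50/13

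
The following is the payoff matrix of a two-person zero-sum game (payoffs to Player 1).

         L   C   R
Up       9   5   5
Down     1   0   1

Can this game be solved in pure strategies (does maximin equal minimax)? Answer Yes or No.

Row minima: Up → 5, Down → 0; maximin = 5.
Column maxima: L → 9, C → 5, R → 5; minimax = 5.
maximin = minimax = 5, so a saddle point exists.

Yes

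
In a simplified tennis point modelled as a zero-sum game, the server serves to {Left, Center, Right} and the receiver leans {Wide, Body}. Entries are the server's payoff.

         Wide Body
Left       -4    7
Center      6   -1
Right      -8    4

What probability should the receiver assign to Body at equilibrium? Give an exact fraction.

Row minima: Left → -4, Center → -1, Right → -8; maximin = -1.
Column maxima: Wide → 6, Body → 7; minimax = 6.
-1 ≠ 6, so there is no saddle point; optimal play is mixed.
Right is strictly dominated by Left, so the server never plays it.
On the remaining 2×2 (Left, Center vs Wide, Body):
Let the server play Left with probability p. Expected payoff against Wide: (-4)p + 6(1−p) = −10p + 6; against Body: 7p + (-1)(1−p) = 8p − 1.
Setting these equal: −10p + 6 = 8p − 1 ⇒ −18p = -7 ⇒ p = 7/18, and the value is (-10)·(7/18) + 6 = 19/9.
For the receiver: with q = P(Wide), equating Left's and Center's payoffs gives −11q + 7 = 7q − 1 ⇒ q = 4/9.

5/9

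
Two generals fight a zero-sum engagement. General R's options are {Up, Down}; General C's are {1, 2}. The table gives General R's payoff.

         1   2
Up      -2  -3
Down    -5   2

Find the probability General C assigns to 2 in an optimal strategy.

Row minima: Up → -3, Down → -5; maximin = -3.
Column maxima: 1 → -2, 2 → 2; minimax = -2.
-3 ≠ -2, so there is no saddle point; optimal play is mixed.
Let General R play Up with probability p. Expected payoff against 1: (-2)p + (-5)(1−p) = 3p − 5; against 2: (-3)p + 2(1−p) = −5p + 2.
Setting these equal: 3p − 5 = −5p + 2 ⇒ 8p = 7 ⇒ p = 7/8, and the value is (3)·(7/8) − 5 = -19/8.
For General C: with q = P(1), equating Up's and Down's payoffs gives q − 3 = −7q + 2 ⇒ q = 5/8.

3/8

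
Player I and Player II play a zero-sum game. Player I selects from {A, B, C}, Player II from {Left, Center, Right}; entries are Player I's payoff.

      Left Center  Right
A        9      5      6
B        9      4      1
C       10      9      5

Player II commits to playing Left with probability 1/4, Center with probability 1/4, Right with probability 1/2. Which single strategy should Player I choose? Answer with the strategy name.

C

Expected payoff of A: (1/4)·9 + (1/4)·5 + (1/2)·6 = 13/2.
Expected payoff of B: (1/4)·9 + (1/4)·4 + (1/2)·1 = 15/4.
Expected payoff of C: (1/4)·10 + (1/4)·9 + (1/2)·5 = 29/4.
The largest is 29/4, so Player I's best response is C.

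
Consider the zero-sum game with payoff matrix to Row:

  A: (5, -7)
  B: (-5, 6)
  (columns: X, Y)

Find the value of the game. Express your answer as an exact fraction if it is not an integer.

Row minima: A → -7, B → -5; maximin = -5.
Column maxima: X → 5, Y → 6; minimax = 5.
-5 ≠ 5, so there is no saddle point; optimal play is mixed.
Let Row play A with probability p. Expected payoff against X: 5p + (-5)(1−p) = 10p − 5; against Y: (-7)p + 6(1−p) = −13p + 6.
Setting these equal: 10p − 5 = −13p + 6 ⇒ 23p = 11 ⇒ p = 11/23, and the value is (10)·(11/23) − 5 = -5/23.
For Column: with q = P(X), equating A's and B's payoffs gives 12q − 7 = −11q + 6 ⇒ q = 13/23.

-5/23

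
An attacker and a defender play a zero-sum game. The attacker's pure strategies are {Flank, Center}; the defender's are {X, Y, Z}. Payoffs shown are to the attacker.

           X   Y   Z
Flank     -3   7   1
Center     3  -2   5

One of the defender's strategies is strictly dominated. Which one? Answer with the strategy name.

Z

X holds the attacker's payoff strictly below Z in every row: -3 < 1, 3 < 5.
So Z is strictly dominated for the defender.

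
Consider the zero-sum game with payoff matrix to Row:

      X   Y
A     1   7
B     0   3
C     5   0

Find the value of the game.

Row minima: A → 1, B → 0, C → 0; maximin = 1.
Column maxima: X → 5, Y → 7; minimax = 5.
1 ≠ 5, so there is no saddle point; optimal play is mixed.
B is strictly dominated by A, so Row never plays it.
On the remaining 2×2 (A, C vs X, Y):
Let Row play A with probability p. Expected payoff against X: 1p + 5(1−p) = −4p + 5; against Y: 7p + 0(1−p) = 7p.
Setting these equal: −4p + 5 = 7p ⇒ −11p = -5 ⇒ p = 5/11, and the value is (-4)·(5/11) + 5 = 35/11.
For Column: with q = P(X), equating A's and C's payoffs gives −6q + 7 = 5q ⇒ q = 7/11.

35/11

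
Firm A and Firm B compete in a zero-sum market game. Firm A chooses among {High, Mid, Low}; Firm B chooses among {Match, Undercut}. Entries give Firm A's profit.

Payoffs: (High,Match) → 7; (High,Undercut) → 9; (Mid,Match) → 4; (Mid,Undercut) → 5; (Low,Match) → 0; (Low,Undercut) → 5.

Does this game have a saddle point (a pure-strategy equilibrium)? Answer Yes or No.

Row minima: High → 7, Mid → 4, Low → 0; maximin = 7.
Column maxima: Match → 7, Undercut → 9; minimax = 7.
maximin = minimax = 7, so a saddle point exists.

Yes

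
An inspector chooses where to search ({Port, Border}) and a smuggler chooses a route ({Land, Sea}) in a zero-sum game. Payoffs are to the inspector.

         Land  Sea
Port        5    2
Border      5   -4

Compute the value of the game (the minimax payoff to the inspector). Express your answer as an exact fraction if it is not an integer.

Row minima: Port → 2, Border → -4; maximin = 2.
Column maxima: Land → 5, Sea → 2; minimax = 2.
Since maximin = minimax = 2, there is a saddle point and the value is 2.

2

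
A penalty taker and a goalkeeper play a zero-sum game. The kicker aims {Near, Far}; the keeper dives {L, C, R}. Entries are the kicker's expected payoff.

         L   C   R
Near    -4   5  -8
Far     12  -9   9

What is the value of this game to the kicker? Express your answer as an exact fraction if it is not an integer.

-27/31

Row minima: Near → -8, Far → -9; maximin = -8.
Column maxima: L → 12, C → 5, R → 9; minimax = 5.
-8 ≠ 5, so there is no saddle point; optimal play is mixed.
L is strictly dominated by R (it gives the kicker strictly more in every row), so the keeper never plays it.
On the remaining 2×2 (Near, Far vs C, R):
Let the kicker play Near with probability p. Expected payoff against C: 5p + (-9)(1−p) = 14p − 9; against R: (-8)p + 9(1−p) = −17p + 9.
Setting these equal: 14p − 9 = −17p + 9 ⇒ 31p = 18 ⇒ p = 18/31, and the value is (14)·(18/31) − 9 = -27/31.
For the keeper: with q = P(C), equating Near's and Far's payoffs gives 13q − 8 = −18q + 9 ⇒ q = 17/31.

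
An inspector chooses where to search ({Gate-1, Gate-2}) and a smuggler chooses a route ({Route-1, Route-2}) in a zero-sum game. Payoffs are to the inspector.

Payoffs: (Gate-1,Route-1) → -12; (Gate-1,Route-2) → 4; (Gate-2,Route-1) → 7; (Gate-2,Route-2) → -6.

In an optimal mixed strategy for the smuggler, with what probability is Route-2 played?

Row minima: Gate-1 → -12, Gate-2 → -6; maximin = -6.
Column maxima: Route-1 → 7, Route-2 → 4; minimax = 4.
-6 ≠ 4, so there is no saddle point; optimal play is mixed.
Let the inspector play Gate-1 with probability p. Expected payoff against Route-1: (-12)p + 7(1−p) = −19p + 7; against Route-2: 4p + (-6)(1−p) = 10p − 6.
Setting these equal: −19p + 7 = 10p − 6 ⇒ −29p = -13 ⇒ p = 13/29, and the value is (-19)·(13/29) + 7 = -44/29.
For the smuggler: with q = P(Route-1), equating Gate-1's and Gate-2's payoffs gives −16q + 4 = 13q − 6 ⇒ q = 10/29.

19/29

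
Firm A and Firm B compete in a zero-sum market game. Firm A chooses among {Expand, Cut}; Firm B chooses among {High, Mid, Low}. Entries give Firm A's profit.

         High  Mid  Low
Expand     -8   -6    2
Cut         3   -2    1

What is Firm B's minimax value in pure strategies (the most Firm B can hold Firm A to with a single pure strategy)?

-2

Column maxima: High → 3, Mid → -2, Low → 2.
The smallest of these is -2.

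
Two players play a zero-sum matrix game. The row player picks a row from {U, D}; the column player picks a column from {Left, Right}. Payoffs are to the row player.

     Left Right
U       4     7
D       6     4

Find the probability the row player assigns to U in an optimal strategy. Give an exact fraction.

Row minima: U → 4, D → 4; maximin = 4.
Column maxima: Left → 6, Right → 7; minimax = 6.
4 ≠ 6, so there is no saddle point; optimal play is mixed.
Let the row player play U with probability p. Expected payoff against Left: 4p + 6(1−p) = −2p + 6; against Right: 7p + 4(1−p) = 3p + 4.
Setting these equal: −2p + 6 = 3p + 4 ⇒ −5p = -2 ⇒ p = 2/5, and the value is (-2)·(2/5) + 6 = 26/5.
For the column player: with q = P(Left), equating U's and D's payoffs gives −3q + 7 = 2q + 4 ⇒ q = 3/5.

2/5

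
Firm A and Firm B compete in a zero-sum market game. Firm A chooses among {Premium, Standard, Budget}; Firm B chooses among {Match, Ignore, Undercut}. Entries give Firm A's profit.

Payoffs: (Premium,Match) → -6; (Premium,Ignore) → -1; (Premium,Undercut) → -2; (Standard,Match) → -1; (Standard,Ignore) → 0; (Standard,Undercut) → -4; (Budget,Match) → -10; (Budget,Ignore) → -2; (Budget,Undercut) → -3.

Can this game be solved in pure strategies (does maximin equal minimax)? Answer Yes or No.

Row minima: Premium → -6, Standard → -4, Budget → -10; maximin = -4.
Column maxima: Match → -1, Ignore → 0, Undercut → -2; minimax = -2.
-4 ≠ -2, so no pure-strategy equilibrium exists.

No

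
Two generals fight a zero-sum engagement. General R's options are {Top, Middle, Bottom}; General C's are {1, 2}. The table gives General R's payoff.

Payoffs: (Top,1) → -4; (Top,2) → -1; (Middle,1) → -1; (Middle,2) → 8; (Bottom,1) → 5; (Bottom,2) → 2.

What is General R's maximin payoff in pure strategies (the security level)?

Row minima: Top → -4, Middle → -1, Bottom → 2.
The best of these is 2.

2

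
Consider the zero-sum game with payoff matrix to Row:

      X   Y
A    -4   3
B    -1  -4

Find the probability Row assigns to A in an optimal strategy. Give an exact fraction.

3/10

Row minima: A → -4, B → -4; maximin = -4.
Column maxima: X → -1, Y → 3; minimax = -1.
-4 ≠ -1, so there is no saddle point; optimal play is mixed.
Let Row play A with probability p. Expected payoff against X: (-4)p + (-1)(1−p) = −3p − 1; against Y: 3p + (-4)(1−p) = 7p − 4.
Setting these equal: −3p − 1 = 7p − 4 ⇒ −10p = -3 ⇒ p = 3/10, and the value is (-3)·(3/10) − 1 = -19/10.
For Column: with q = P(X), equating A's and B's payoffs gives −7q + 3 = 3q − 4 ⇒ q = 7/10.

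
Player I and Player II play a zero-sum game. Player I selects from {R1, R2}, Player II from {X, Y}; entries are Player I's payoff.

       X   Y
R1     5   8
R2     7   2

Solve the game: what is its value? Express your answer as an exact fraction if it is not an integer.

Row minima: R1 → 5, R2 → 2; maximin = 5.
Column maxima: X → 7, Y → 8; minimax = 7.
5 ≠ 7, so there is no saddle point; optimal play is mixed.
Let Player I play R1 with probability p. Expected payoff against X: 5p + 7(1−p) = −2p + 7; against Y: 8p + 2(1−p) = 6p + 2.
Setting these equal: −2p + 7 = 6p + 2 ⇒ −8p = -5 ⇒ p = 5/8, and the value is (-2)·(5/8) + 7 = 23/4.
For Player II: with q = P(X), equating R1's and R2's payoffs gives −3q + 8 = 5q + 2 ⇒ q = 3/4.

23/4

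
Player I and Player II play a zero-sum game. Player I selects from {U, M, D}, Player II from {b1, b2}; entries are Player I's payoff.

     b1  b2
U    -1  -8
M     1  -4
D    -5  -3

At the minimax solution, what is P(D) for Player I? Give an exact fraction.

Row minima: U → -8, M → -4, D → -5; maximin = -4.
Column maxima: b1 → 1, b2 → -3; minimax = -3.
-4 ≠ -3, so there is no saddle point; optimal play is mixed.
U is strictly dominated by M, so Player I never plays it.
On the remaining 2×2 (M, D vs b1, b2):
Let Player I play M with probability p. Expected payoff against b1: 1p + (-5)(1−p) = 6p − 5; against b2: (-4)p + (-3)(1−p) = −p − 3.
Setting these equal: 6p − 5 = −p − 3 ⇒ 7p = 2 ⇒ p = 2/7, and the value is (6)·(2/7) − 5 = -23/7.
For Player II: with q = P(b1), equating M's and D's payoffs gives 5q − 4 = −2q − 3 ⇒ q = 1/7.

5/7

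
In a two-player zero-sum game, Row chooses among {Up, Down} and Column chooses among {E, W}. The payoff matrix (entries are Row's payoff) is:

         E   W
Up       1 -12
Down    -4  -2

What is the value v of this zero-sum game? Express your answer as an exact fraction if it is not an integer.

Row minima: Up → -12, Down → -4; maximin = -4.
Column maxima: E → 1, W → -2; minimax = -2.
-4 ≠ -2, so there is no saddle point; optimal play is mixed.
Let Row play Up with probability p. Expected payoff against E: 1p + (-4)(1−p) = 5p − 4; against W: (-12)p + (-2)(1−p) = −10p − 2.
Setting these equal: 5p − 4 = −10p − 2 ⇒ 15p = 2 ⇒ p = 2/15, and the value is (5)·(2/15) − 4 = -10/3.
For Column: with q = P(E), equating Up's and Down's payoffs gives 13q − 12 = −2q − 2 ⇒ q = 2/3.

-10/3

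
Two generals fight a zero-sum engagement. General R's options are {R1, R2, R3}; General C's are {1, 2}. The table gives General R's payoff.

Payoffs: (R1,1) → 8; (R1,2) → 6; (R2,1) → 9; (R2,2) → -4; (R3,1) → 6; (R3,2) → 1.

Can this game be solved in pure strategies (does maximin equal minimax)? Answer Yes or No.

Row minima: R1 → 6, R2 → -4, R3 → 1; maximin = 6.
Column maxima: 1 → 9, 2 → 6; minimax = 6.
maximin = minimax = 6, so a saddle point exists.

Yes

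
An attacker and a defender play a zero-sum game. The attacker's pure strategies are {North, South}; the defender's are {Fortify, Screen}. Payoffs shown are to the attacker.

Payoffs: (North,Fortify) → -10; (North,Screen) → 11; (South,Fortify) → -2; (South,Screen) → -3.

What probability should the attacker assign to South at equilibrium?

21/22

Row minima: North → -10, South → -3; maximin = -3.
Column maxima: Fortify → -2, Screen → 11; minimax = -2.
-3 ≠ -2, so there is no saddle point; optimal play is mixed.
Let the attacker play North with probability p. Expected payoff against Fortify: (-10)p + (-2)(1−p) = −8p − 2; against Screen: 11p + (-3)(1−p) = 14p − 3.
Setting these equal: −8p − 2 = 14p − 3 ⇒ −22p = -1 ⇒ p = 1/22, and the value is (-8)·(1/22) − 2 = -26/11.
For the defender: with q = P(Fortify), equating North's and South's payoffs gives −21q + 11 = q − 3 ⇒ q = 7/11.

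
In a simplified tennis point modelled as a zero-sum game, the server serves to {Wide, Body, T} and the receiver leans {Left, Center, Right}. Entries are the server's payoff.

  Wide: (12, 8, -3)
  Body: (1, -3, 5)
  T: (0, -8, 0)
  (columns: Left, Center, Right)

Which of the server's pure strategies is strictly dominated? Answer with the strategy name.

T

Body gives a strictly higher payoff than T against every column: 1 > 0, -3 > -8, 5 > 0.
So T is strictly dominated and the server never plays it.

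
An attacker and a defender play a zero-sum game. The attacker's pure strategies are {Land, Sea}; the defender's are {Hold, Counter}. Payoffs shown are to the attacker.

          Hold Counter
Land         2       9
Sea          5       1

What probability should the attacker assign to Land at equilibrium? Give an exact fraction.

4/11

Row minima: Land → 2, Sea → 1; maximin = 2.
Column maxima: Hold → 5, Counter → 9; minimax = 5.
2 ≠ 5, so there is no saddle point; optimal play is mixed.
Let the attacker play Land with probability p. Expected payoff against Hold: 2p + 5(1−p) = −3p + 5; against Counter: 9p + 1(1−p) = 8p + 1.
Setting these equal: −3p + 5 = 8p + 1 ⇒ −11p = -4 ⇒ p = 4/11, and the value is (-3)·(4/11) + 5 = 43/11.
For the defender: with q = P(Hold), equating Land's and Sea's payoffs gives −7q + 9 = 4q + 1 ⇒ q = 8/11.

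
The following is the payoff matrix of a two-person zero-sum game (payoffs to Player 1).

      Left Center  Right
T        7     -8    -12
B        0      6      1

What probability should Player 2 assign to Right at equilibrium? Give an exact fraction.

7/20

Row minima: T → -12, B → 0; maximin = 0.
Column maxima: Left → 7, Center → 6, Right → 1; minimax = 1.
0 ≠ 1, so there is no saddle point; optimal play is mixed.
Center is strictly dominated by Right (it gives Player 1 strictly more in every row), so Player 2 never plays it.
On the remaining 2×2 (T, B vs Left, Right):
Let Player 1 play T with probability p. Expected payoff against Left: 7p + 0(1−p) = 7p; against Right: (-12)p + 1(1−p) = −13p + 1.
Setting these equal: 7p = −13p + 1 ⇒ 20p = 1 ⇒ p = 1/20, and the value is (7)·(1/20) = 7/20.
For Player 2: with q = P(Left), equating T's and B's payoffs gives 19q − 12 = −q + 1 ⇒ q = 13/20.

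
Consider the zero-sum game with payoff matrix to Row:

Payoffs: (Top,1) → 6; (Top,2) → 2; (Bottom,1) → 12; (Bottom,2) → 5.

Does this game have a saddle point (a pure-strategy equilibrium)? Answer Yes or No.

Row minima: Top → 2, Bottom → 5; maximin = 5.
Column maxima: 1 → 12, 2 → 5; minimax = 5.
maximin = minimax = 5, so a saddle point exists.

Yes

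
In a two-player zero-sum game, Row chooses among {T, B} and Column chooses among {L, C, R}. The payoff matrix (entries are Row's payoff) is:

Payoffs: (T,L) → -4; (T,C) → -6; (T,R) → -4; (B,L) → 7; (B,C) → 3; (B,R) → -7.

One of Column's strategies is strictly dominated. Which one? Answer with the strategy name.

L

C holds Row's payoff strictly below L in every row: -6 < -4, 3 < 7.
So L is strictly dominated for Column.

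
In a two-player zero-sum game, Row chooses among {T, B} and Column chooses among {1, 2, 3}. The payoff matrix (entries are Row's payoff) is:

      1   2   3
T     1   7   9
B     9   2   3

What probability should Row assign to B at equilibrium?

Row minima: T → 1, B → 2; maximin = 2.
Column maxima: 1 → 9, 2 → 7, 3 → 9; minimax = 7.
2 ≠ 7, so there is no saddle point; optimal play is mixed.
3 is strictly dominated by 2 (it gives Row strictly more in every row), so Column never plays it.
On the remaining 2×2 (T, B vs 1, 2):
Let Row play T with probability p. Expected payoff against 1: 1p + 9(1−p) = −8p + 9; against 2: 7p + 2(1−p) = 5p + 2.
Setting these equal: −8p + 9 = 5p + 2 ⇒ −13p = -7 ⇒ p = 7/13, and the value is (-8)·(7/13) + 9 = 61/13.
For Column: with q = P(1), equating T's and B's payoffs gives −6q + 7 = 7q + 2 ⇒ q = 5/13.

6/13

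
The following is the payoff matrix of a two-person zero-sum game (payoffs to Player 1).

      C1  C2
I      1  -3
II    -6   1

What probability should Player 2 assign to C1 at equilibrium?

4/11

Row minima: I → -3, II → -6; maximin = -3.
Column maxima: C1 → 1, C2 → 1; minimax = 1.
-3 ≠ 1, so there is no saddle point; optimal play is mixed.
Let Player 1 play I with probability p. Expected payoff against C1: 1p + (-6)(1−p) = 7p − 6; against C2: (-3)p + 1(1−p) = −4p + 1.
Setting these equal: 7p − 6 = −4p + 1 ⇒ 11p = 7 ⇒ p = 7/11, and the value is (7)·(7/11) − 6 = -17/11.
For Player 2: with q = P(C1), equating I's and II's payoffs gives 4q − 3 = −7q + 1 ⇒ q = 4/11.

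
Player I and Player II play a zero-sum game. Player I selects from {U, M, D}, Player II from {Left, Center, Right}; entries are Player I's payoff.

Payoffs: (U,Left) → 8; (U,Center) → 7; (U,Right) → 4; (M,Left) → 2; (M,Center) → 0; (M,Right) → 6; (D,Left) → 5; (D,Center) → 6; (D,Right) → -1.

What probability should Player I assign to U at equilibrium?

2/3

Row minima: U → 4, M → 0, D → -1; maximin = 4.
Column maxima: Left → 8, Center → 7, Right → 6; minimax = 6.
4 ≠ 6, so there is no saddle point; optimal play is mixed.
D is strictly dominated by U, so Player I never plays it.
With D eliminated, Left is strictly dominated by Center (it gives Player I strictly more in every remaining row), so Player II never plays it.
On the remaining 2×2 (U, M vs Center, Right):
Let Player I play U with probability p. Expected payoff against Center: 7p + 0(1−p) = 7p; against Right: 4p + 6(1−p) = −2p + 6.
Setting these equal: 7p = −2p + 6 ⇒ 9p = 6 ⇒ p = 2/3, and the value is (7)·(2/3) = 14/3.
For Player II: with q = P(Center), equating U's and M's payoffs gives 3q + 4 = −6q + 6 ⇒ q = 2/9.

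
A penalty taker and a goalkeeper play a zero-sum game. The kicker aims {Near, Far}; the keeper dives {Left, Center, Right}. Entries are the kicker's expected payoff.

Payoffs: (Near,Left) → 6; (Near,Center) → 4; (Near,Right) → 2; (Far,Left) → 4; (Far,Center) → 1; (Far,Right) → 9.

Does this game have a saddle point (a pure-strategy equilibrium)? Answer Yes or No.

No

Row minima: Near → 2, Far → 1; maximin = 2.
Column maxima: Left → 6, Center → 4, Right → 9; minimax = 4.
2 ≠ 4, so no pure-strategy equilibrium exists.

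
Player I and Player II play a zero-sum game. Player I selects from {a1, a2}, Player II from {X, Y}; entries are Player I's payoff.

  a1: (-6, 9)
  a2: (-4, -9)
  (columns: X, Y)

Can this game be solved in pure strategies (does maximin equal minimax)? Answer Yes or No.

No

Row minima: a1 → -6, a2 → -9; maximin = -6.
Column maxima: X → -4, Y → 9; minimax = -4.
-6 ≠ -4, so no pure-strategy equilibrium exists.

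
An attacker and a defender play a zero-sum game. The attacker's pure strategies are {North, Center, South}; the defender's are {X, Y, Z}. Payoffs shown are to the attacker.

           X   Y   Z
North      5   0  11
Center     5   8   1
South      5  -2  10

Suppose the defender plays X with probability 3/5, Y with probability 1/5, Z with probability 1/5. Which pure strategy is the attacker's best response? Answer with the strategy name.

North

Expected payoff of North: (3/5)·5 + (1/5)·0 + (1/5)·11 = 26/5.
Expected payoff of Center: (3/5)·5 + (1/5)·8 + (1/5)·1 = 24/5.
Expected payoff of South: (3/5)·5 + (1/5)·(-2) + (1/5)·10 = 23/5.
The largest is 26/5, so the attacker's best response is North.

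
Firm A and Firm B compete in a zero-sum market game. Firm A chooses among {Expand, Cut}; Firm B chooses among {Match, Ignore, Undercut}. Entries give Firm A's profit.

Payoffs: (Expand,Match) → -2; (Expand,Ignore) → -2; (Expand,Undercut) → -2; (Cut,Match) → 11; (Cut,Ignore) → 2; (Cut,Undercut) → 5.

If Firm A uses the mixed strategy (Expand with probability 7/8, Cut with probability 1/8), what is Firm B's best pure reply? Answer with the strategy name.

If Firm B plays Match, Firm A's expected payoff is (7/8)·(-2) + (1/8)·11 = -3/8.
If Firm B plays Ignore, Firm A's expected payoff is (7/8)·(-2) + (1/8)·2 = -3/2.
If Firm B plays Undercut, Firm A's expected payoff is (7/8)·(-2) + (1/8)·5 = -9/8.
Firm B minimizes Firm A's payoff; the smallest is -3/2, so the best response is Ignore.

Ignore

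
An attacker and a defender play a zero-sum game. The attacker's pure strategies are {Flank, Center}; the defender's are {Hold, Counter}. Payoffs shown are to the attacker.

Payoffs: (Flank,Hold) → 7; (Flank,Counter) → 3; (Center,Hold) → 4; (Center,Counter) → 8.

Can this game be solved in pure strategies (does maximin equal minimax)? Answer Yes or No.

Row minima: Flank → 3, Center → 4; maximin = 4.
Column maxima: Hold → 7, Counter → 8; minimax = 7.
4 ≠ 7, so no pure-strategy equilibrium exists.

No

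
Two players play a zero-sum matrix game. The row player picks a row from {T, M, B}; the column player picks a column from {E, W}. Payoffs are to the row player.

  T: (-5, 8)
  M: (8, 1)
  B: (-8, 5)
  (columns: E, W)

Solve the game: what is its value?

69/20

Row minima: T → -5, M → 1, B → -8; maximin = 1.
Column maxima: E → 8, W → 8; minimax = 8.
1 ≠ 8, so there is no saddle point; optimal play is mixed.
B is strictly dominated by T, so the row player never plays it.
On the remaining 2×2 (T, M vs E, W):
Let the row player play T with probability p. Expected payoff against E: (-5)p + 8(1−p) = −13p + 8; against W: 8p + 1(1−p) = 7p + 1.
Setting these equal: −13p + 8 = 7p + 1 ⇒ −20p = -7 ⇒ p = 7/20, and the value is (-13)·(7/20) + 8 = 69/20.
For the column player: with q = P(E), equating T's and M's payoffs gives −13q + 8 = 7q + 1 ⇒ q = 7/20.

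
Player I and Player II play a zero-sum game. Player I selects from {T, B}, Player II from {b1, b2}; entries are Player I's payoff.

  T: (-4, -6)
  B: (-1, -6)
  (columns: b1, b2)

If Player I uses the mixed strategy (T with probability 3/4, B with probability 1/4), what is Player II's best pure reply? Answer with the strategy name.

b2

If Player II plays b1, Player I's expected payoff is (3/4)·(-4) + (1/4)·(-1) = -13/4.
If Player II plays b2, Player I's expected payoff is (3/4)·(-6) + (1/4)·(-6) = -6.
Player II minimizes Player I's payoff; the smallest is -6, so the best response is b2.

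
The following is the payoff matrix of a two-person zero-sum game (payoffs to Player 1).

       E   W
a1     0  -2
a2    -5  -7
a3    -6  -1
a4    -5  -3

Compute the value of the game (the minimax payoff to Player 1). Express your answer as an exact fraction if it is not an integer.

Row minima: a1 → -2, a2 → -7, a3 → -6, a4 → -5; maximin = -2.
Column maxima: E → 0, W → -1; minimax = -1.
-2 ≠ -1, so there is no saddle point; optimal play is mixed.
a2 is strictly dominated by a1, so Player 1 never plays it.
a4 is strictly dominated by a1, so Player 1 never plays it.
On the remaining 2×2 (a1, a3 vs E, W):
Let Player 1 play a1 with probability p. Expected payoff against E: 0p + (-6)(1−p) = 6p − 6; against W: (-2)p + (-1)(1−p) = −p − 1.
Setting these equal: 6p − 6 = −p − 1 ⇒ 7p = 5 ⇒ p = 5/7, and the value is (6)·(5/7) − 6 = -12/7.
For Player 2: with q = P(E), equating a1's and a3's payoffs gives 2q − 2 = −5q − 1 ⇒ q = 1/7.

-12/7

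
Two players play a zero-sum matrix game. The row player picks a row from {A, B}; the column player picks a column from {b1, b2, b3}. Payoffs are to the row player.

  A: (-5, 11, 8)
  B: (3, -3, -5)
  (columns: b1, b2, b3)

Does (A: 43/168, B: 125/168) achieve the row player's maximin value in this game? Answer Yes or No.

No

Against b1 this mix gives (43/168)·(-5) + (125/168)·3 = 20/21.
Against b2 this mix gives (43/168)·11 + (125/168)·(-3) = 7/12.
Against b3 this mix gives (43/168)·8 + (125/168)·(-5) = -281/168.
The column player will play b3, holding the row player to -281/168. Shifting weight toward the row that does better against b3 would raise this floor (the equalizing mix achieves -1/21 against both b3 and b1), so the proposed strategy is not optimal.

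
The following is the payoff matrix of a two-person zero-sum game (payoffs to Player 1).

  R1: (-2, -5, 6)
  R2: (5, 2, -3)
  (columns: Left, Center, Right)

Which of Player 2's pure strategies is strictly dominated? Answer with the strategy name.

Left

Center holds Player 1's payoff strictly below Left in every row: -5 < -2, 2 < 5.
So Left is strictly dominated for Player 2.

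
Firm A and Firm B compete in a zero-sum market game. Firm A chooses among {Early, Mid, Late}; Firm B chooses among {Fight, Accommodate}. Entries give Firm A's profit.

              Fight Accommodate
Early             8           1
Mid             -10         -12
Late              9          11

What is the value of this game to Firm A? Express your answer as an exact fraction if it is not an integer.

9

Row minima: Early → 1, Mid → -12, Late → 9; maximin = 9.
Column maxima: Fight → 9, Accommodate → 11; minimax = 9.
Since maximin = minimax = 9, there is a saddle point and the value is 9.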